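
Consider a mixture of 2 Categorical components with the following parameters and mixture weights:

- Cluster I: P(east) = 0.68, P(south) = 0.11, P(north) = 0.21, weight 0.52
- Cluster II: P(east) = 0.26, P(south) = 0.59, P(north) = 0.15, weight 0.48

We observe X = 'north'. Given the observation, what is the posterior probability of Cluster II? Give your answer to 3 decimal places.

P(component k | x) = w_k·f_k(x) / marginal(x), where marginal(x) = Σ_j w_j·f_j(x).
Categorical probabilities:
  L_I = 0.21
  L_II = 0.15
Unnormalised posteriors:
  w_I·L_I = 0.52 × 0.21 = 0.1092
  w_II·L_II = 0.48 × 0.15 = 0.072
Evidence: 0.1092 + 0.072 = 0.1812
P(Cluster II | 'north') ≈ 0.397

0.397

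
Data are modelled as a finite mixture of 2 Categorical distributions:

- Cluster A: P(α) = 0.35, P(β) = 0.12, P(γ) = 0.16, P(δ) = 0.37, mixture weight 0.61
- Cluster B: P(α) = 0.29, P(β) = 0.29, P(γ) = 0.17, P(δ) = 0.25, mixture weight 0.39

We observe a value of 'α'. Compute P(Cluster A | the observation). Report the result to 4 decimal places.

P(component k | x) = w_k·f_k(x) / marginal(x), where marginal(x) = Σ_j w_j·f_j(x).
Component likelihoods at x = 'α':
  p_A = 0.35
  p_B = 0.29
Unnormalised posteriors:
  w_A·p_A = 0.61 × 0.35 = 0.2135
  w_B·p_B = 0.39 × 0.29 = 0.1131
Denominator: 0.2135 + 0.1131 = 0.3266
So the posterior for Cluster A is 0.2135 / 0.3266 ≈ 0.6537.

0.6537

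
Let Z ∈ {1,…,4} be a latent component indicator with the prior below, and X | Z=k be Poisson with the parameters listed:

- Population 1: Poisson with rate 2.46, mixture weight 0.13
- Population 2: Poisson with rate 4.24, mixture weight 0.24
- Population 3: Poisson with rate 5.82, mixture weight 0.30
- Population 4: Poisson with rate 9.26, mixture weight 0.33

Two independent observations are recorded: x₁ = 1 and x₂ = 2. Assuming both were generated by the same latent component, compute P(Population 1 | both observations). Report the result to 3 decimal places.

P(component k | x) = w_k·f_k(x) / marginal(x), where marginal(x) = Σ_j w_j·f_j(x).
Since both observations come from the same component, the likelihood for component k is f_k(x₁)·f_k(x₂).
  f_1 = [0.21017] × [0.258509] = 0.0543308
  f_2 = [0.0610882] × [0.129507] = 0.00791135
  f_3 = [0.0172715] × [0.05026] = 0.000868063
  f_4 = [0.000881138] × [0.00407967] = 3.59475e-06
Weight by the priors:
  w_1·f_1 = 0.13 × 0.0543308 = 0.00706301
  w_2·f_2 = 0.24 × 0.00791135 = 0.00189872
  w_3·f_3 = 0.30 × 0.000868063 = 0.000260419
  w_4·f_4 = 0.33 × 3.59475e-06 = 1.18627e-06
Evidence: 0.00706301 + 0.00189872 + 0.000260419 + 1.18627e-06 = 0.00922334
P(Population 1 | x₁, x₂) ≈ 0.766

0.766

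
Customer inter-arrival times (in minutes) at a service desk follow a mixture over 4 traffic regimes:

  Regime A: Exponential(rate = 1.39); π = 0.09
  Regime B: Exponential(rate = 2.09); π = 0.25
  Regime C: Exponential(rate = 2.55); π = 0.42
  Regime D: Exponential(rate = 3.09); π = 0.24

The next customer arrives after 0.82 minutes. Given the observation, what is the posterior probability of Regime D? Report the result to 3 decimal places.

The responsibility of component k is π_k f_k(x) divided by Σ_j π_j f_j(x).
Component likelihoods at x = 0.82 minutes:
  L_A = 1.39·e^(−1.39·0.82) = 1.39·e^(−1.1398) = 0.444637
  L_B = 2.09·e^(−2.09·0.82) = 2.09·e^(−1.7138) = 0.376576
  L_C = 2.55·e^(−2.55·0.82) = 2.55·e^(−2.0910) = 0.315087
  L_D = 3.09·e^(−3.09·0.82) = 3.09·e^(−2.5338) = 0.245213
Multiply by the mixture weights:
  π_A·L_A = 0.09 × 0.444637 = 0.0400174
  π_B·L_B = 0.25 × 0.376576 = 0.0941439
  π_C·L_C = 0.42 × 0.315087 = 0.132337
  π_D·L_D = 0.24 × 0.245213 = 0.0588511
Normaliser: 0.0400174 + 0.0941439 + 0.132337 + 0.0588511 = 0.325349
Responsibility of Regime D: 0.0588511 / 0.325349 ≈ 0.181

0.181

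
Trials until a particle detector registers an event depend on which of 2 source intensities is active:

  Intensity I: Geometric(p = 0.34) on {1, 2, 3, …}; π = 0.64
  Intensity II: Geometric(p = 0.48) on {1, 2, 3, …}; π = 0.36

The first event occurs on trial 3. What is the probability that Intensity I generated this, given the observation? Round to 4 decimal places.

By Bayes' theorem, P(k | x) = w_k f_k(x) / Σ_j w_j f_j(x).
Component likelihoods at x = 3:
  p_I = 0.148104
  p_II = 0.129792
Multiply by the mixture weights:
  w_I·p_I = 0.64 × 0.148104 = 0.0947866
  w_II·p_II = 0.36 × 0.129792 = 0.0467251
Evidence: 0.0947866 + 0.0467251 = 0.141512
So the posterior for Intensity I is 0.0947866 / 0.141512 ≈ 0.6698.

0.6698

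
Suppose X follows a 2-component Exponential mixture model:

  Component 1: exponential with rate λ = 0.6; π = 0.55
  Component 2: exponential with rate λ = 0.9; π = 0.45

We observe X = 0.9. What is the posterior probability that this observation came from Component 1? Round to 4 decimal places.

0.5163

The responsibility of component k is π_k f_k(x) divided by Σ_j π_j f_j(x).
Evaluate each component's likelihood at the observed value:
  f_1 = 0.349649
  f_2 = 0.400372
Multiply by the mixture weights:
  π_1·f_1 = 0.55 × 0.349649 = 0.192307
  π_2·f_2 = 0.45 × 0.400372 = 0.180168
Normaliser: 0.192307 + 0.180168 = 0.372474
P(Component 1 | x) = 0.192307 / 0.372474 ≈ 0.5163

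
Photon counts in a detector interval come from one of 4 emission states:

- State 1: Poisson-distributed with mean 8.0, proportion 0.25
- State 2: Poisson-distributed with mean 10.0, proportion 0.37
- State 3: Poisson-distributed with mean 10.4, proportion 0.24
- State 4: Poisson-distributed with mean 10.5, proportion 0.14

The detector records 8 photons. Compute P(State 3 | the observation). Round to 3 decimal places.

Posterior ∝ prior × likelihood, so P(k | x) ∝ π_k f_k(x); normalise over all components.
Component likelihoods at x = 8 photons:
  p_1 = 0.139587
  p_2 = 0.112599
  p_3 = 0.103296
  p_4 = 0.100902
Unnormalised posteriors:
  π_1·p_1 = 0.25 × 0.139587 = 0.0348966
  π_2·p_2 = 0.37 × 0.112599 = 0.0416616
  π_3·p_3 = 0.24 × 0.103296 = 0.024791
  π_4·p_4 = 0.14 × 0.100902 = 0.0141263
Normaliser: 0.0348966 + 0.0416616 + 0.024791 + 0.0141263 = 0.115476
P(State 3 | the observation) = 0.024791 / 0.115476 ≈ 0.215

0.215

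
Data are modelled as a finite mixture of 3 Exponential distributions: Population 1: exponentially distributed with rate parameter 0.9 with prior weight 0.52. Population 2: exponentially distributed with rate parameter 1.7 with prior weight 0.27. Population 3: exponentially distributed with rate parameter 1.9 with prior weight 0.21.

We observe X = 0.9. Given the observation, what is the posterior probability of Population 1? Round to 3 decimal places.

0.548

Posterior ∝ prior × likelihood, so P(k | x) ∝ π_k f_k(x); normalise over all components.
Exponential densities:
  p_1 = 0.9·e^(−0.9·0.9) = 0.9·e^(−0.8100) = 0.400372
  p_2 = 1.7·e^(−1.7·0.9) = 1.7·e^(−1.5300) = 0.368111
  p_3 = 1.9·e^(−1.9·0.9) = 1.9·e^(−1.7100) = 0.343645
Multiply by the mixture weights:
  π_1·p_1 = 0.52 × 0.400372 = 0.208194
  π_2·p_2 = 0.27 × 0.368111 = 0.0993899
  π_3·p_3 = 0.21 × 0.343645 = 0.0721655
Denominator: 0.208194 + 0.0993899 + 0.0721655 = 0.379749
So the posterior for Population 1 is 0.208194 / 0.379749 ≈ 0.548.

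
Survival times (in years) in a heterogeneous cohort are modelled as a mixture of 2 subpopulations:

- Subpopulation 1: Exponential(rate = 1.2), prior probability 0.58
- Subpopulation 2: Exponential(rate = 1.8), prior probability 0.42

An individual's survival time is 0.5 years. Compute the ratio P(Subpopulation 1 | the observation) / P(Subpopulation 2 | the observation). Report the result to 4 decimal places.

The posterior odds equal the prior odds times the likelihood ratio: (P(Z=i)/P(Z=j))·(f_i(x)/f_j(x)).
Exponential densities:
  f_1 = 0.658574
  f_2 = 0.731825
Posterior odds = (P(Z=1)·f_1) / (P(Z=2)·f_2) = (0.58·0.658574) / (0.42·0.731825) = 0.381973 / 0.307367 ≈ 1.2427

1.2427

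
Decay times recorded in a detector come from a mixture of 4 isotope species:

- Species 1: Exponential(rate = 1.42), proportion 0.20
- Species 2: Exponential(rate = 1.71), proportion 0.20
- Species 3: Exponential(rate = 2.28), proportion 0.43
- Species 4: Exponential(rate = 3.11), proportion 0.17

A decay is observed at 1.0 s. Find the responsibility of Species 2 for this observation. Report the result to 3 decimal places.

Posterior ∝ prior × likelihood, so P(k | x) ∝ P(Z=k) f_k(x); normalise over all components.
Exponential densities:
  L_1 = 0.343234
  L_2 = 0.309281
  L_3 = 0.233208
  L_4 = 0.138709
Prior × likelihood for each component:
  P(Z=1)·L_1 = 0.20 × 0.343234 = 0.0686468
  P(Z=2)·L_2 = 0.20 × 0.309281 = 0.0618561
  P(Z=3)·L_3 = 0.43 × 0.233208 = 0.100279
  P(Z=4)·L_4 = 0.17 × 0.138709 = 0.0235805
Marginal: 0.0686468 + 0.0618561 + 0.100279 + 0.0235805 = 0.254363
P(Species 2 | the observation) = 0.0618561 / 0.254363 ≈ 0.243

0.243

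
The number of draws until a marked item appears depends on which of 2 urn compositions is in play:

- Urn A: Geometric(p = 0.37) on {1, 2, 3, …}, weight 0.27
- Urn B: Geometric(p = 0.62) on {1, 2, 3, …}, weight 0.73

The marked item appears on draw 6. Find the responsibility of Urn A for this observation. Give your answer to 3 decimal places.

The responsibility of component k is P(Z=k) f_k(x) divided by Σ_j P(Z=j) f_j(x).
Geometric probabilities:
  p_A = 0.37·(1−0.37)^5 = 0.37·0.0992437 = 0.0367202
  p_B = 0.62·(1−0.62)^5 = 0.62·0.00792352 = 0.00491258
Prior × likelihood for each component:
  P(Z=A)·p_A = 0.27 × 0.0367202 = 0.00991444
  P(Z=B)·p_B = 0.73 × 0.00491258 = 0.00358618
Denominator: 0.00991444 + 0.00358618 = 0.0135006
P(Urn A | data) = 0.00991444 / 0.0135006 ≈ 0.734

0.734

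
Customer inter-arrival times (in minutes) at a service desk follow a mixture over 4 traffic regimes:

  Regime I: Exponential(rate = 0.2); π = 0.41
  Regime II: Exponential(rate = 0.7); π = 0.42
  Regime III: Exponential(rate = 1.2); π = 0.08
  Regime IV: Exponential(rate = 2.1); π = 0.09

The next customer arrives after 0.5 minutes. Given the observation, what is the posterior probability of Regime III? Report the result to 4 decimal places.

P(component k | x) = w_k·f_k(x) / marginal(x), where marginal(x) = Σ_j w_j·f_j(x).
Exponential densities:
  L_I = 0.2·e^(−0.2·0.5) = 0.2·e^(−0.1000) = 0.180967
  L_II = 0.7·e^(−0.7·0.5) = 0.7·e^(−0.3500) = 0.493282
  L_III = 1.2·e^(−1.2·0.5) = 1.2·e^(−0.6000) = 0.658574
  L_IV = 2.1·e^(−2.1·0.5) = 2.1·e^(−1.0500) = 0.734869
Weight by the priors:
  w_I·L_I = 0.41 × 0.180967 = 0.0741967
  w_II·L_II = 0.42 × 0.493282 = 0.207178
  w_III·L_III = 0.08 × 0.658574 = 0.0526859
  w_IV·L_IV = 0.09 × 0.734869 = 0.0661382
Denominator: 0.0741967 + 0.207178 + 0.0526859 + 0.0661382 = 0.400199
Responsibility of Regime III: 0.0526859 / 0.400199 ≈ 0.1316

0.1316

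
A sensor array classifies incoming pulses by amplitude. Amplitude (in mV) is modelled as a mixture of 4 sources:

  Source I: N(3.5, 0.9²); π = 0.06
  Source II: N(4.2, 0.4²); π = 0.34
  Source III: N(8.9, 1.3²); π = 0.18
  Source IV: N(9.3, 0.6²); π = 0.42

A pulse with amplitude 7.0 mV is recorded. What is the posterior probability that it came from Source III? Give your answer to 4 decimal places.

The responsibility of component k is w_k f_k(x) divided by Σ_j w_j f_j(x).
Component likelihoods at x = 7.0 mV:
  L_I = 0.000230489
  L_II = 2.28368e-11
  L_III = 0.105468
  L_IV = 0.000428451
Unnormalised posteriors:
  w_I·L_I = 0.06 × 0.000230489 = 1.38294e-05
  w_II·L_II = 0.34 × 2.28368e-11 = 7.76451e-12
  w_III·L_III = 0.18 × 0.105468 = 0.0189842
  w_IV·L_IV = 0.42 × 0.000428451 = 0.000179949
Normaliser: 1.38294e-05 + 7.76451e-12 + 0.0189842 + 0.000179949 = 0.019178
P(Source III | 7.0 mV) ≈ 0.9899

0.9899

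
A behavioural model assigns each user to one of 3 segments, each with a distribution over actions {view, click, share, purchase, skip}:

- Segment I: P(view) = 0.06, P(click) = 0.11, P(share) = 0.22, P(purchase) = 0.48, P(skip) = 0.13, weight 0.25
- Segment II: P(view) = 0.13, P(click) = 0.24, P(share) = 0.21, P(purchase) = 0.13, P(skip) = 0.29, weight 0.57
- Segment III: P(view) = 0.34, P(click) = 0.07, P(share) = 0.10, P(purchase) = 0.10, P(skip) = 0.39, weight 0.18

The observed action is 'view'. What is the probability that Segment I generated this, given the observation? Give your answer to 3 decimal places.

0.100

The responsibility of component k is P(Z=k) f_k(x) divided by Σ_j P(Z=j) f_j(x).
Evaluate each component's likelihood at the observed value:
  L_I = 0.06
  L_II = 0.13
  L_III = 0.34
Weight by the priors:
  P(Z=I)·L_I = 0.25 × 0.06 = 0.015
  P(Z=II)·L_II = 0.57 × 0.13 = 0.0741
  P(Z=III)·L_III = 0.18 × 0.34 = 0.0612
Marginal: 0.015 + 0.0741 + 0.0612 = 0.1503
Responsibility of Segment I: 0.015 / 0.1503 ≈ 0.100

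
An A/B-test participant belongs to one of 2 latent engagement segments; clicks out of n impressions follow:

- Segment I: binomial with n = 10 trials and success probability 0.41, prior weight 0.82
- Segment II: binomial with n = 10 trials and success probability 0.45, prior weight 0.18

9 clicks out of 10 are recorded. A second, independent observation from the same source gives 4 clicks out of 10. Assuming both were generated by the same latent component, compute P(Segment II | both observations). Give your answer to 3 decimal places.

Posterior ∝ prior × likelihood, so P(k | x) ∝ π_k f_k(x); normalise over all components.
Since both observations come from the same component, the likelihood for component k is f_k(x₁)·f_k(x₂).
  L_I = [0.00193155] × [0.250303] = 0.000483474
  L_II = [0.00416174] × [0.238367] = 0.000992021
Multiply by the mixture weights:
  π_I·L_I = 0.82 × 0.000483474 = 0.000396449
  π_II·L_II = 0.18 × 0.000992021 = 0.000178564
Marginal: 0.000396449 + 0.000178564 = 0.000575013
Responsibility of Segment II: 0.000178564 / 0.000575013 ≈ 0.311

0.311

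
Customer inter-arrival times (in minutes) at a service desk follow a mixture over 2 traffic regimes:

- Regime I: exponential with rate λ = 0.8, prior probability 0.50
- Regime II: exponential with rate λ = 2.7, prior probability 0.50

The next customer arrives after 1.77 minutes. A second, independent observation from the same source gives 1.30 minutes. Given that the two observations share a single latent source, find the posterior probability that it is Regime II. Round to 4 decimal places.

0.0323

The responsibility of component k is P(Z=k) f_k(x) divided by Σ_j P(Z=j) f_j(x).
Since both observations come from the same component, the likelihood for component k is f_k(x₁)·f_k(x₂).
  f_I = [0.194146] × [0.282764] = 0.0548975
  f_II = [0.0226919] × [0.0807217] = 0.00183173
Prior × likelihood for each component:
  P(Z=I)·f_I = 0.50 × 0.0548975 = 0.0274488
  P(Z=II)·f_II = 0.50 × 0.00183173 = 0.000915863
Sum: 0.0274488 + 0.000915863 = 0.0283646
P(Regime II | x₁,x₂) = 0.000915863 / 0.0283646 ≈ 0.0323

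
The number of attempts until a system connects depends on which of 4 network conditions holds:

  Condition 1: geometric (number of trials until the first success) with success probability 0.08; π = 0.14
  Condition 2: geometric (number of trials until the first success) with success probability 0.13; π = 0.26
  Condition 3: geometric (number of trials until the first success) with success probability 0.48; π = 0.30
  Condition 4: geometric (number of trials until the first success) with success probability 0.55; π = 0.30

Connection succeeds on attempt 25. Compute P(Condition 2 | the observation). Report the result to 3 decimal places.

By Bayes' theorem, P(k | x) = π_k f_k(x) / Σ_j π_j f_j(x).
Evaluate each component's likelihood at the observed value:
  p_1 = 0.0108143
  p_2 = 0.00459627
  p_3 = 7.33367e-08
  p_4 = 2.61495e-09
Multiply by the mixture weights:
  π_1·p_1 = 0.14 × 0.0108143 = 0.001514
  π_2·p_2 = 0.26 × 0.00459627 = 0.00119503
  π_3·p_3 = 0.30 × 7.33367e-08 = 2.2001e-08
  π_4·p_4 = 0.30 × 2.61495e-09 = 7.84484e-10
Normaliser: 0.001514 + 0.00119503 + 2.2001e-08 + 7.84484e-10 = 0.00270905
Responsibility of Condition 2: 0.00119503 / 0.00270905 ≈ 0.441

0.441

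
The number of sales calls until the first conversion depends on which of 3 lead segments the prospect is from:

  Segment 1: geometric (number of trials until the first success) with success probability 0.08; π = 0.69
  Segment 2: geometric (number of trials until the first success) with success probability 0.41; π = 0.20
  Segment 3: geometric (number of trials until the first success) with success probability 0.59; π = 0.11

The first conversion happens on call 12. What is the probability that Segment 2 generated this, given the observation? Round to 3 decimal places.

0.011

Posterior ∝ prior × likelihood, so P(k | x) ∝ P(Z=k) f_k(x); normalise over all components.
Geometric probabilities:
  p_1 = 0.08·(1−0.08)^11 = 0.08·0.399637 = 0.031971
  p_2 = 0.41·(1−0.41)^11 = 0.41·0.00301559 = 0.00123639
  p_3 = 0.59·(1−0.59)^11 = 0.59·5.50329e-05 = 3.24694e-05
Unnormalised posteriors:
  P(Z=1)·p_1 = 0.69 × 0.031971 = 0.02206
  P(Z=2)·p_2 = 0.20 × 0.00123639 = 0.000247278
  P(Z=3)·p_3 = 0.11 × 3.24694e-05 = 3.57164e-06
Evidence: 0.02206 + 0.000247278 + 3.57164e-06 = 0.0223108
So the posterior for Segment 2 is 0.000247278 / 0.0223108 ≈ 0.011.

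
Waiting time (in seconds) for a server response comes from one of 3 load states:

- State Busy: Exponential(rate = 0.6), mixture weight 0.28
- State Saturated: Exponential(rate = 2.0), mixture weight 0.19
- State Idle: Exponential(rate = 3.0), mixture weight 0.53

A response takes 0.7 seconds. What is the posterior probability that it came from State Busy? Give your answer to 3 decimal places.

By Bayes' theorem, P(k | x) = P(Z=k) f_k(x) / Σ_j P(Z=j) f_j(x).
Exponential densities:
  f_Busy = 0.394228
  f_Saturated = 0.493194
  f_Idle = 0.367369
Prior × likelihood for each component:
  P(Z=Busy)·f_Busy = 0.28 × 0.394228 = 0.110384
  P(Z=Saturated)·f_Saturated = 0.19 × 0.493194 = 0.0937068
  P(Z=Idle)·f_Idle = 0.53 × 0.367369 = 0.194706
Evidence: 0.110384 + 0.0937068 + 0.194706 = 0.398796
So the posterior for State Busy is 0.110384 / 0.398796 ≈ 0.277.

0.277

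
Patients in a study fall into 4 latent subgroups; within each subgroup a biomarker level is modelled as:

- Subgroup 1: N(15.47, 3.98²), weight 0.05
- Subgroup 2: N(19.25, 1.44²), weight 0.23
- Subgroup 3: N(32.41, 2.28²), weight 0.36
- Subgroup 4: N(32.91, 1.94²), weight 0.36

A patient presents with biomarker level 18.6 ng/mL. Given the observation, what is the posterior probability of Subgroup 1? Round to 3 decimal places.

P(component k | x) = π_k·f_k(x) / marginal(x), where marginal(x) = Σ_j π_j·f_j(x).
Evaluate each component's likelihood at the observed value:
  f_1 = (1/(3.98·√(2π)))·exp(−(18.6−15.47)²/(2·3.98²)) = 0.100237·exp(-0.30924) = 0.0735744
  f_2 = (1/(1.44·√(2π)))·exp(−(18.6−19.25)²/(2·1.44²)) = 0.277043·exp(-0.10188) = 0.250209
  f_3 = (1/(2.28·√(2π)))·exp(−(18.6−32.41)²/(2·2.28²)) = 0.174975·exp(-18.34373) = 1.88971e-09
  f_4 = (1/(1.94·√(2π)))·exp(−(18.6−32.91)²/(2·1.94²)) = 0.205640·exp(-27.20482) = 3.14924e-13
Unnormalised posteriors:
  π_1·f_1 = 0.05 × 0.0735744 = 0.00367872
  π_2·f_2 = 0.23 × 0.250209 = 0.0575481
  π_3·f_3 = 0.36 × 1.88971e-09 = 6.80294e-10
  π_4·f_4 = 0.36 × 3.14924e-13 = 1.13373e-13
Marginal: 0.00367872 + 0.0575481 + 6.80294e-10 + 1.13373e-13 = 0.0612269
P(Subgroup 1 | x) = 0.00367872 / 0.0612269 ≈ 0.060

0.060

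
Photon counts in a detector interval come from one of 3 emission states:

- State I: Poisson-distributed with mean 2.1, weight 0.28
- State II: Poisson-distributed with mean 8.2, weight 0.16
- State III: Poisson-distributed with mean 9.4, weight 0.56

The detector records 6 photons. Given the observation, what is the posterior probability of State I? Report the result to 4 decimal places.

P(component k | x) = w_k·f_k(x) / marginal(x), where marginal(x) = Σ_j w_j·f_j(x).
Poisson probabilities:
  L_I = e^(−2.1)·2.1^6/6! = 0.014587
  L_II = e^(−8.2)·8.2^6/6! = 0.115967
  L_III = e^(−9.4)·9.4^6/6! = 0.0792623
Unnormalised posteriors:
  w_I·L_I = 0.28 × 0.014587 = 0.00408435
  w_II·L_II = 0.16 × 0.115967 = 0.0185548
  w_III·L_III = 0.56 × 0.0792623 = 0.0443869
Sum: 0.00408435 + 0.0185548 + 0.0443869 = 0.067026
Responsibility of State I: 0.00408435 / 0.067026 ≈ 0.0609

0.0609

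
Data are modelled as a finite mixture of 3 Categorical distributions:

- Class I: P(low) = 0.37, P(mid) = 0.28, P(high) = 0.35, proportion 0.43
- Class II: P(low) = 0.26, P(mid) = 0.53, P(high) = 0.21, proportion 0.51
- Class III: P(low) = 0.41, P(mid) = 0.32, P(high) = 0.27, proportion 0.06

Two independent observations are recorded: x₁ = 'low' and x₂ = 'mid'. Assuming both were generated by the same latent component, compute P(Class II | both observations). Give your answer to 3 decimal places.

The responsibility of component k is π_k f_k(x) divided by Σ_j π_j f_j(x).
Since both observations come from the same component, the likelihood for component k is f_k(x₁)·f_k(x₂).
  L_I = [P(low | comp) = 0.37] × [0.28] = 0.1036
  L_II = [P(low | comp) = 0.26] × [0.53] = 0.1378
  L_III = [P(low | comp) = 0.41] × [0.32] = 0.1312
Multiply by the mixture weights:
  π_I·L_I = 0.43 × 0.1036 = 0.044548
  π_II·L_II = 0.51 × 0.1378 = 0.070278
  π_III·L_III = 0.06 × 0.1312 = 0.007872
Sum: 0.044548 + 0.070278 + 0.007872 = 0.122698
P(Class II | x₁, x₂) = 0.070278 / 0.122698 ≈ 0.573

0.573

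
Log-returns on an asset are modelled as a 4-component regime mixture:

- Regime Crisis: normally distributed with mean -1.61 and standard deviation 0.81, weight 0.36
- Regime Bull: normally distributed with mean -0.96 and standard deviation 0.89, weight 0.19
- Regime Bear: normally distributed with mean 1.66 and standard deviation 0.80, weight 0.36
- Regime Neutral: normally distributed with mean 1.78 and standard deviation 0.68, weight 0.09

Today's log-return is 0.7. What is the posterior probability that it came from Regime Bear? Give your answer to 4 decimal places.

0.7262

Posterior ∝ prior × likelihood, so P(k | x) ∝ w_k f_k(x); normalise over all components.
Component likelihoods at x = 0.7:
  p_Crisis = (1/(0.81·√(2π)))·exp(−(0.7−-1.61)²/(2·0.81²)) = 0.492521·exp(-4.06653) = 0.00844022
  p_Bull = (1/(0.89·√(2π)))·exp(−(0.7−-0.96)²/(2·0.89²)) = 0.448250·exp(-1.73943) = 0.0787221
  p_Bear = (1/(0.80·√(2π)))·exp(−(0.7−1.66)²/(2·0.80²)) = 0.498678·exp(-0.72000) = 0.242733
  p_Neutral = (1/(0.68·√(2π)))·exp(−(0.7−1.78)²/(2·0.68²)) = 0.586680·exp(-1.26125) = 0.166207
Weight by the priors:
  w_Crisis·p_Crisis = 0.36 × 0.00844022 = 0.00303848
  w_Bull·p_Bull = 0.19 × 0.0787221 = 0.0149572
  w_Bear·p_Bear = 0.36 × 0.242733 = 0.0873837
  w_Neutral·p_Neutral = 0.09 × 0.166207 = 0.0149586
Evidence: 0.00303848 + 0.0149572 + 0.0873837 + 0.0149586 = 0.120338
P(Regime Bear | x) ≈ 0.7262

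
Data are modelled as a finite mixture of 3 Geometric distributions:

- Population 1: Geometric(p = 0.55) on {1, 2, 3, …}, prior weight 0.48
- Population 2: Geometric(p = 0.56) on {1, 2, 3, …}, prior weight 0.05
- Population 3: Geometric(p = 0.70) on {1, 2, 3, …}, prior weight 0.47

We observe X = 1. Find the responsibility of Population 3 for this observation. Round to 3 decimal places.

0.530

P(component k | x) = π_k·f_k(x) / marginal(x), where marginal(x) = Σ_j π_j·f_j(x).
Geometric probabilities:
  f_1 = 0.55
  f_2 = 0.56
  f_3 = 0.7
Multiply by the mixture weights:
  π_1·f_1 = 0.48 × 0.55 = 0.264
  π_2·f_2 = 0.05 × 0.56 = 0.028
  π_3·f_3 = 0.47 × 0.7 = 0.329
Evidence: 0.264 + 0.028 + 0.329 = 0.621
P(Population 3 | data) = 0.329 / 0.621 ≈ 0.530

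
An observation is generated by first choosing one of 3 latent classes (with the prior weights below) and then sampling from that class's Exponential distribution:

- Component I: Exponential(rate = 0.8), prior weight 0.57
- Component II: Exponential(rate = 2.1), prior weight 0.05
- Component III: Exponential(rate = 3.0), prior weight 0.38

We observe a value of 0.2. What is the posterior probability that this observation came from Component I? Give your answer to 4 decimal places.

Posterior ∝ prior × likelihood, so P(k | x) ∝ π_k f_k(x); normalise over all components.
Exponential densities:
  f_I = 0.8·e^(−0.8·0.2) = 0.8·e^(−0.1600) = 0.681715
  f_II = 2.1·e^(−2.1·0.2) = 2.1·e^(−0.4200) = 1.3798
  f_III = 3.0·e^(−3.0·0.2) = 3.0·e^(−0.6000) = 1.64643
Multiply by the mixture weights:
  π_I·f_I = 0.57 × 0.681715 = 0.388578
  π_II·f_II = 0.05 × 1.3798 = 0.0689899
  π_III·f_III = 0.38 × 1.64643 = 0.625645
Denominator: 0.388578 + 0.0689899 + 0.625645 = 1.08321
P(Component I | data) = 0.388578 / 1.08321 ≈ 0.3587

0.3587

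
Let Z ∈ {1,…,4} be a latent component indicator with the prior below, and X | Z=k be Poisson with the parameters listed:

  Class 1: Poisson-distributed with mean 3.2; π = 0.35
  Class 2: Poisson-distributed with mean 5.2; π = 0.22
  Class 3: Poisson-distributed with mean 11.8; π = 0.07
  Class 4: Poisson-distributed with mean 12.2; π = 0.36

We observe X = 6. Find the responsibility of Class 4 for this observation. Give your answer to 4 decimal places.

P(component k | x) = P(Z=k)·f_k(x) / marginal(x), where marginal(x) = Σ_j P(Z=j)·f_j(x).
Poisson probabilities:
  L_1 = e^(−3.2)·3.2^6/6! = 0.060789
  L_2 = e^(−5.2)·5.2^6/6! = 0.15148
  L_3 = e^(−11.8)·11.8^6/6! = 0.0281374
  L_4 = e^(−12.2)·12.2^6/6! = 0.0230374
Multiply by the mixture weights:
  P(Z=1)·L_1 = 0.35 × 0.060789 = 0.0212762
  P(Z=2)·L_2 = 0.22 × 0.15148 = 0.0333257
  P(Z=3)·L_3 = 0.07 × 0.0281374 = 0.00196962
  P(Z=4)·L_4 = 0.36 × 0.0230374 = 0.00829347
Sum: 0.0212762 + 0.0333257 + 0.00196962 + 0.00829347 = 0.0648649
P(Class 4 | data) = 0.00829347 / 0.0648649 ≈ 0.1279

0.1279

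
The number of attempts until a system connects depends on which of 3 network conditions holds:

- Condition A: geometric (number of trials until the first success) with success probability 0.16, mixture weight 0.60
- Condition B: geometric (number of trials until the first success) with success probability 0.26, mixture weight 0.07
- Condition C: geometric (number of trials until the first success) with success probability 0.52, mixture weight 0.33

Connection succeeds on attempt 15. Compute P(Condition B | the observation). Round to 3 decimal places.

0.031

Posterior ∝ prior × likelihood, so P(k | x) ∝ π_k f_k(x); normalise over all components.
Evaluate each component's likelihood at the observed value:
  L_A = 0.16·(1−0.16)^14 = 0.16·0.0870783 = 0.0139325
  L_B = 0.26·(1−0.26)^14 = 0.26·0.0147654 = 0.00383899
  L_C = 0.52·(1−0.52)^14 = 0.52·3.44649e-05 = 1.79218e-05
Weight by the priors:
  π_A·L_A = 0.60 × 0.0139325 = 0.00835952
  π_B·L_B = 0.07 × 0.00383899 = 0.00026873
  π_C·L_C = 0.33 × 1.79218e-05 = 5.91418e-06
Marginal: 0.00835952 + 0.00026873 + 5.91418e-06 = 0.00863416
Responsibility of Condition B: 0.00026873 / 0.00863416 ≈ 0.031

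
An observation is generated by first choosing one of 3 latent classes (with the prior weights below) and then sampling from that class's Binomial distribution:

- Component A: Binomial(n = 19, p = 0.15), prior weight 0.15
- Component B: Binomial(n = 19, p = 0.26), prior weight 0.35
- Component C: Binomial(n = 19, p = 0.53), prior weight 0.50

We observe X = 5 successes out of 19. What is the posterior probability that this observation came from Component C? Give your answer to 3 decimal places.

0.068

Apply Bayes' rule: the posterior for each component is proportional to its prior times its likelihood at x.
Evaluate each component's likelihood at the observed value:
  f_A = C(19,5)·0.15^5·0.85^14 = 11628·7.59375e-05·0.10277 = 0.0907457
  f_B = C(19,5)·0.26^5·0.74^14 = 11628·0.00118814·0.0147654 = 0.203993
  f_C = C(19,5)·0.53^5·0.47^14 = 11628·0.0418195·2.56667e-05 = 0.0124811
Unnormalised posteriors:
  P(Z=A)·f_A = 0.15 × 0.0907457 = 0.0136119
  P(Z=B)·f_B = 0.35 × 0.203993 = 0.0713976
  P(Z=C)·f_C = 0.50 × 0.0124811 = 0.00624057
Marginal: 0.0136119 + 0.0713976 + 0.00624057 = 0.0912501
P(Component C | 5 successes out of 19) = 0.00624057 / 0.0912501 ≈ 0.068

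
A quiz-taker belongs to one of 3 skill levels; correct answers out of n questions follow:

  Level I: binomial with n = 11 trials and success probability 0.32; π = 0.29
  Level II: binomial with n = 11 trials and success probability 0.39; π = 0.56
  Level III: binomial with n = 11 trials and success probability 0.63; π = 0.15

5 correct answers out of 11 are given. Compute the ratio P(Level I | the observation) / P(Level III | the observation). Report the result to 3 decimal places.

2.519

Since P(k|x) ∝ π_k f_k(x), the posterior odds are π_i f_i(x) / (π_j f_j(x)).
Evaluate each component's likelihood at the observed value:
  L_I = 0.153266
  L_II = 0.214755
  L_III = 0.11764
Posterior odds = (π_I·L_I) / (π_III·L_III) = (0.29·0.153266) / (0.15·0.11764) = 0.0444471 / 0.017646 ≈ 2.519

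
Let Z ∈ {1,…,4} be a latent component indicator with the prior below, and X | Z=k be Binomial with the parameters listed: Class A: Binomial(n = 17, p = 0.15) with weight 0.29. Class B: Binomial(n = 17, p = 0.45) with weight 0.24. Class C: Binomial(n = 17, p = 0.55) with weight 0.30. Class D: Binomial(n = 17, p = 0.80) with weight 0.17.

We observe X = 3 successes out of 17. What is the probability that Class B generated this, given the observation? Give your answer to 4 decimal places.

The responsibility of component k is π_k f_k(x) divided by Σ_j π_j f_j(x).
Evaluate each component's likelihood at the observed value:
  f_A = C(17,3)·0.15^3·0.85^14 = 680·0.003375·0.10277 = 0.235856
  f_B = C(17,3)·0.45^3·0.55^14 = 680·0.091125·0.000231781 = 0.0143623
  f_C = C(17,3)·0.55^3·0.45^14 = 680·0.166375·1.39629e-05 = 0.00157969
  f_D = C(17,3)·0.80^3·0.20^14 = 680·0.512·1.6384e-10 = 5.70425e-08
Unnormalised posteriors:
  π_A·f_A = 0.29 × 0.235856 = 0.0683984
  π_B·f_B = 0.24 × 0.0143623 = 0.00344695
  π_C·f_C = 0.30 × 0.00157969 = 0.000473907
  π_D·f_D = 0.17 × 5.70425e-08 = 9.69723e-09
Denominator: 0.0683984 + 0.00344695 + 0.000473907 + 9.69723e-09 = 0.0723192
P(Class B | the observation) = 0.00344695 / 0.0723192 ≈ 0.0477

0.0477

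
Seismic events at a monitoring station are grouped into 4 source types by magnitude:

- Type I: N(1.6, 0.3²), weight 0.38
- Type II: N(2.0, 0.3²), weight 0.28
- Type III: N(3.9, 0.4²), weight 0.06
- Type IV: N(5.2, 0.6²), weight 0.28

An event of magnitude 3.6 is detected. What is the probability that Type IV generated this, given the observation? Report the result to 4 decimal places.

0.1053

Posterior ∝ prior × likelihood, so P(k | x) ∝ P(Z=k) f_k(x); normalise over all components.
Component likelihoods at x = 3.6:
  L_I = 2.9703e-10
  L_II = 8.85434e-07
  L_III = 0.752844
  L_IV = 0.0189933
Weight by the priors:
  P(Z=I)·L_I = 0.38 × 2.9703e-10 = 1.12871e-10
  P(Z=II)·L_II = 0.28 × 8.85434e-07 = 2.47922e-07
  P(Z=III)·L_III = 0.06 × 0.752844 = 0.0451706
  P(Z=IV)·L_IV = 0.28 × 0.0189933 = 0.00531813
Marginal: 1.12871e-10 + 2.47922e-07 + 0.0451706 + 0.00531813 = 0.050489
P(Type IV | 3.6) = 0.00531813 / 0.050489 ≈ 0.1053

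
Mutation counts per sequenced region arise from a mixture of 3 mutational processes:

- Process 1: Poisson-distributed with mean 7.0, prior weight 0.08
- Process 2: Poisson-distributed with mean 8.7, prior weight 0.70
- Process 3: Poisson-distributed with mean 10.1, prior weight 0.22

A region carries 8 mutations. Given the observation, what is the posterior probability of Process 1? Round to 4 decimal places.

The responsibility of component k is π_k f_k(x) divided by Σ_j π_j f_j(x).
Component likelihoods at x = 8 mutations:
  p_1 = 0.130377
  p_2 = 0.135604
  p_3 = 0.110326
Unnormalised posteriors:
  π_1·p_1 = 0.08 × 0.130377 = 0.0104302
  π_2·p_2 = 0.70 × 0.135604 = 0.0949226
  π_3·p_3 = 0.22 × 0.110326 = 0.0242716
Marginal: 0.0104302 + 0.0949226 + 0.0242716 = 0.129624
So the posterior for Process 1 is 0.0104302 / 0.129624 ≈ 0.0805.

0.0805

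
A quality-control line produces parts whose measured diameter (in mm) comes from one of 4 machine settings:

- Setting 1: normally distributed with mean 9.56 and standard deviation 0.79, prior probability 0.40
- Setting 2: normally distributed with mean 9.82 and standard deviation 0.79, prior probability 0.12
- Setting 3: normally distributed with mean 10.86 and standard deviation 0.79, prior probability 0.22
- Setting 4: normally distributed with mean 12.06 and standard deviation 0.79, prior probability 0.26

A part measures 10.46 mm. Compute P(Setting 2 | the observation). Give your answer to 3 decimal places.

Apply Bayes' rule: the posterior for each component is proportional to its prior times its likelihood at x.
Evaluate each component's likelihood at the observed value:
  p_1 = 0.263909
  p_2 = 0.363721
  p_3 = 0.444235
  p_4 = 0.0649479
Unnormalised posteriors:
  w_1·p_1 = 0.40 × 0.263909 = 0.105564
  w_2·p_2 = 0.12 × 0.363721 = 0.0436465
  w_3·p_3 = 0.22 × 0.444235 = 0.0977318
  w_4·p_4 = 0.26 × 0.0649479 = 0.0168865
Sum: 0.105564 + 0.0436465 + 0.0977318 + 0.0168865 = 0.263828
P(Setting 2 | 10.46 mm) ≈ 0.165

0.165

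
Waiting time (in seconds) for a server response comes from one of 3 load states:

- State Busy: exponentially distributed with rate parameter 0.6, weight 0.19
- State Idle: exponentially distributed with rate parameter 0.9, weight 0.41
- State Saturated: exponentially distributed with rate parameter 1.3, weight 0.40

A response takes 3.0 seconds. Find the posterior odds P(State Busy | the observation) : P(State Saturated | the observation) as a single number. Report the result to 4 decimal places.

1.7903

Since P(k|x) ∝ π_k f_k(x), the posterior odds are π_i f_i(x) / (π_j f_j(x)).
Exponential densities:
  L_Busy = 0.0991793
  L_Idle = 0.060485
  L_Saturated = 0.0263145
Odds = (0.19/0.40) × (0.0991793/0.0263145) = 0.475 × 3.769 ≈ 1.7903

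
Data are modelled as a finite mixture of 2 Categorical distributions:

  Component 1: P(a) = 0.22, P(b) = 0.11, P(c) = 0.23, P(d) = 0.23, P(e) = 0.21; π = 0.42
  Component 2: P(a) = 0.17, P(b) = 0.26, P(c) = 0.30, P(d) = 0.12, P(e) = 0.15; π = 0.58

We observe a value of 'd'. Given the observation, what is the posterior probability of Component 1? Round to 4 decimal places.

Apply Bayes' rule: the posterior for each component is proportional to its prior times its likelihood at x.
Categorical probabilities:
  L_1 = P(d | comp) = 0.23
  L_2 = P(d | comp) = 0.12
Unnormalised posteriors:
  π_1·L_1 = 0.42 × 0.23 = 0.0966
  π_2·L_2 = 0.58 × 0.12 = 0.0696
Denominator: 0.0966 + 0.0696 = 0.1662
Responsibility of Component 1: 0.0966 / 0.1662 ≈ 0.5812

0.5812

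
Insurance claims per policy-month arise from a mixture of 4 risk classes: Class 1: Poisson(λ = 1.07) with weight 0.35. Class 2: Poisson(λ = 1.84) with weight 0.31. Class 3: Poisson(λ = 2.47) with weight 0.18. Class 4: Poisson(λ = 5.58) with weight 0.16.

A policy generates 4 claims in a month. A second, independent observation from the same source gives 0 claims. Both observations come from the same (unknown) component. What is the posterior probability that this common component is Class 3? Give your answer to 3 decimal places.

By Bayes' theorem, P(k | x) = π_k f_k(x) / Σ_j π_j f_j(x).
Since both observations come from the same component, the likelihood for component k is f_k(x₁)·f_k(x₂).
  L_1 = [0.0187339] × [0.343009] = 0.0064259
  L_2 = [0.0758505] × [0.158817] = 0.0120464
  L_3 = [0.13118] × [0.0845849] = 0.0110959
  L_4 = [0.152392] × [0.00377257] = 0.000574909
Multiply by the mixture weights:
  π_1·L_1 = 0.35 × 0.0064259 = 0.00224906
  π_2·L_2 = 0.31 × 0.0120464 = 0.00373438
  π_3·L_3 = 0.18 × 0.0110959 = 0.00199726
  π_4·L_4 = 0.16 × 0.000574909 = 9.19854e-05
Denominator: 0.00224906 + 0.00373438 + 0.00199726 + 9.19854e-05 = 0.00807268
P(Class 3 | data) = 0.00199726 / 0.00807268 ≈ 0.247

0.247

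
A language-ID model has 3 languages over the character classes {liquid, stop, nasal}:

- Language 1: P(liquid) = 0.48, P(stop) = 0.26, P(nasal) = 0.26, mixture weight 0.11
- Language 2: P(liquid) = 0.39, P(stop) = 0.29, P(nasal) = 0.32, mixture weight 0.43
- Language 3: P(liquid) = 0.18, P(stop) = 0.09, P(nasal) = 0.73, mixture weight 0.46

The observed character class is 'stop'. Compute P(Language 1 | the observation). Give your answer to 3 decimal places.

0.147

Posterior ∝ prior × likelihood, so P(k | x) ∝ π_k f_k(x); normalise over all components.
Categorical probabilities:
  f_1 = 0.26
  f_2 = 0.29
  f_3 = 0.09
Weight by the priors:
  π_1·f_1 = 0.11 × 0.26 = 0.0286
  π_2·f_2 = 0.43 × 0.29 = 0.1247
  π_3·f_3 = 0.46 × 0.09 = 0.0414
Marginal: 0.0286 + 0.1247 + 0.0414 = 0.1947
P(Language 1 | data) ≈ 0.147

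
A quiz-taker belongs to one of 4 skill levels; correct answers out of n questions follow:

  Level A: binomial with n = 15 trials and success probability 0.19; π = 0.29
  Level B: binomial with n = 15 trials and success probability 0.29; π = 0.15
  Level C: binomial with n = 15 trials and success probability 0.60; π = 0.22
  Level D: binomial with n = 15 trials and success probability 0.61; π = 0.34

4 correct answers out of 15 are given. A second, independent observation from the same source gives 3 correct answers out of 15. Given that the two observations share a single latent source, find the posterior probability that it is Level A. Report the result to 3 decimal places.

By Bayes' theorem, P(k | x) = π_k f_k(x) / Σ_j π_j f_j(x).
Since both observations come from the same component, the likelihood for component k is f_k(x₁)·f_k(x₂).
  f_A = [C(15,4)·0.19^4·0.81^11 = 1365·0.00130321·0.0984771 = 0.175179] × [0.248939] = 0.0436089
  f_B = [C(15,4)·0.29^4·0.71^11 = 1365·0.00707281·0.0231122 = 0.223134] × [0.182098] = 0.0406324
  f_C = [C(15,4)·0.60^4·0.40^11 = 1365·0.1296·4.1943e-05 = 0.00741989] × [0.00164886] = 1.22344e-05
  f_D = [C(15,4)·0.61^4·0.39^11 = 1365·0.138458·3.17476e-05 = 0.00600016] × [0.00127872] = 7.67253e-06
Weight by the priors:
  π_A·f_A = 0.29 × 0.0436089 = 0.0126466
  π_B·f_B = 0.15 × 0.0406324 = 0.00609485
  π_C·f_C = 0.22 × 1.22344e-05 = 2.69157e-06
  π_D·f_D = 0.34 × 7.67253e-06 = 2.60866e-06
Sum: 0.0126466 + 0.00609485 + 2.69157e-06 + 2.60866e-06 = 0.0187467
P(Level A | x₁, x₂) = 0.0126466 / 0.0187467 ≈ 0.675

0.675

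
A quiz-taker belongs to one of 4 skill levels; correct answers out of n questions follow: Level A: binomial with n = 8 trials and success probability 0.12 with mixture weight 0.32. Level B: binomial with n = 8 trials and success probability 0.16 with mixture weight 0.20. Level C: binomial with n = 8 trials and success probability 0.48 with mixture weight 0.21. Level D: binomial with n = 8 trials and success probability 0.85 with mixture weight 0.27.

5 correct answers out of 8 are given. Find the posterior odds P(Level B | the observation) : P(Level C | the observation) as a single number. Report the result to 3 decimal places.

0.017

Only the two components matter; the odds are (w_i f_i(x)) / (w_j f_j(x)).
Component likelihoods at x = 5 correct answers out of 8:
  L_A = C(8,5)·0.12^5·0.88^3 = 56·2.48832e-05·0.681472 = 0.000949603
  L_B = C(8,5)·0.16^5·0.84^3 = 56·0.000104858·0.592704 = 0.00348037
  L_C = C(8,5)·0.48^5·0.52^3 = 56·0.0254804·0.140608 = 0.200634
  L_D = C(8,5)·0.85^5·0.15^3 = 56·0.443705·0.003375 = 0.0838603
0.000696075 / 0.0421331 ≈ 0.017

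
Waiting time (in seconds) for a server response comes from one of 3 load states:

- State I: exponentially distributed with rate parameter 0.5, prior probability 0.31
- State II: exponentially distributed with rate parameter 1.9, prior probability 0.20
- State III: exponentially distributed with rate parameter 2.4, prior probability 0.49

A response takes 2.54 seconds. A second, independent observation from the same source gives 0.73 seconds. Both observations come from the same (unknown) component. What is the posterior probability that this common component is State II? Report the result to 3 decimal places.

Apply Bayes' rule: the posterior for each component is proportional to its prior times its likelihood at x.
Since both observations come from the same component, the likelihood for component k is f_k(x₁)·f_k(x₂).
  L_I = [0.5·e^(−0.5·2.54) = 0.5·e^(−1.2700) = 0.140416] × [0.347098] = 0.0487381
  L_II = [1.9·e^(−1.9·2.54) = 1.9·e^(−4.8260) = 0.0152352] × [0.474665] = 0.00723162
  L_III = [2.4·e^(−2.4·2.54) = 2.4·e^(−6.0960) = 0.00540446] × [0.416224] = 0.00224947
Multiply by the mixture weights:
  P(Z=I)·L_I = 0.31 × 0.0487381 = 0.0151088
  P(Z=II)·L_II = 0.20 × 0.00723162 = 0.00144632
  P(Z=III)·L_III = 0.49 × 0.00224947 = 0.00110224
Evidence: 0.0151088 + 0.00144632 + 0.00110224 = 0.0176574
So the posterior for State II is 0.00144632 / 0.0176574 ≈ 0.082.

0.082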